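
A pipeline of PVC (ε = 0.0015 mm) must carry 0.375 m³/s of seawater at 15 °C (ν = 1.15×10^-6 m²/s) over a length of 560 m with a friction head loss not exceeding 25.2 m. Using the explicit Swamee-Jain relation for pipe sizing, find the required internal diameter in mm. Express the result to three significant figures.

D ≈ 313 mm

Swamee-Jain (Type III): D = 0.66·[ε^1.25·(LQ²/(gh_f))^4.75 + ν·Q^9.4·(L/(gh_f))^5.2]^0.04
LQ²/(gh_f) = 0.3186; L/(gh_f) = 2.265
Term 1 = ε^1.25·(…)^4.75 = 2.29×10^-10; Term 2 = ν·Q^9.4·(…)^5.2 = 8.00×10^-9
D = 0.66·(2.29×10^-10 + 8.00×10^-9)^0.04 = 0.3134 m = 313 mm
Check: V = 4.86 m/s, Re = 1.32×10^6, f = 0.01122, h_f = 24.1 m ≈ 25.2 m ✓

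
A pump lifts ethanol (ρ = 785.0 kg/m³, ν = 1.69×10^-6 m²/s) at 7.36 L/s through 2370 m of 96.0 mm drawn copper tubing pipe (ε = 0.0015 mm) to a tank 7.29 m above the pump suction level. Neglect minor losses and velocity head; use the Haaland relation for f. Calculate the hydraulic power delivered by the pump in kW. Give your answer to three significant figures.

P_hyd ≈ 1.90 kW

V = 4Q/(πD²) = 1.017 m/s; Re = 5.78×10^4; ε/D = 1.56×10^-5; f = 0.02010
h_f = f(L/D)V²/2g = 26.15 m
Total head H = z + h_f = 7.29 + 26.15 = 33.44 m
P_hyd = ρgQH = 785.0·9.81·0.00736·33.44 = 1.895 kW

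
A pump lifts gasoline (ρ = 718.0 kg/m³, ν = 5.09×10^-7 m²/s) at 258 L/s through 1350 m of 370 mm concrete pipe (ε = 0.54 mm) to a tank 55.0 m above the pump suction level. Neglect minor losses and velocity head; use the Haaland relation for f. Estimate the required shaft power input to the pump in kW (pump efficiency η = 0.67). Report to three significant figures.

V = 4Q/(πD²) = 2.400 m/s; Re = 1.74×10^6; ε/D = 0.00146; f = 0.02174
h_f = f(L/D)V²/2g = 23.27 m
Total head H = z + h_f = 55.0 + 23.27 = 78.27 m
P_hyd = ρgQH = 718.0·9.81·0.258·78.27 = 142.2 kW
P_shaft = P_hyd/η = 142.2/0.67 = 212.3 kW

P_shaft ≈ 212 kW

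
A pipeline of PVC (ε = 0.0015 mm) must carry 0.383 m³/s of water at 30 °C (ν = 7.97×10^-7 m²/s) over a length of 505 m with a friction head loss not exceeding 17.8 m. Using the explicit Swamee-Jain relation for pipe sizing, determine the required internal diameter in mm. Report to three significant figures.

Swamee-Jain (Type III): D = 0.66·[ε^1.25·(LQ²/(gh_f))^4.75 + ν·Q^9.4·(L/(gh_f))^5.2]^0.04
LQ²/(gh_f) = 0.4242; L/(gh_f) = 2.892
Term 1 = ε^1.25·(…)^4.75 = 8.94×10^-10; Term 2 = ν·Q^9.4·(…)^5.2 = 2.41×10^-8
D = 0.66·(8.94×10^-10 + 2.41×10^-8)^0.04 = 0.3277 m = 328 mm
Check: V = 4.54 m/s, Re = 1.87×10^6, f = 0.01065, h_f = 17.2 m ≈ 17.8 m ✓

D ≈ 328 mm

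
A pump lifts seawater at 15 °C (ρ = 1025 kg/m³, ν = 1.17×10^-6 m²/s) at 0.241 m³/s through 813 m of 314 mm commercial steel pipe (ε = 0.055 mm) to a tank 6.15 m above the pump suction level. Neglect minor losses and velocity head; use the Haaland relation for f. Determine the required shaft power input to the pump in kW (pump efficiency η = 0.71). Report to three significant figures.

V = 4Q/(πD²) = 3.112 m/s; Re = 8.35×10^5; ε/D = 1.75×10^-4; f = 0.01447
h_f = f(L/D)V²/2g = 18.50 m
Total head H = z + h_f = 6.15 + 18.50 = 24.65 m
P_hyd = ρgQH = 1025·9.81·0.241·24.65 = 59.73 kW
P_shaft = P_hyd/η = 59.73/0.71 = 84.13 kW

P_shaft ≈ 84.1 kW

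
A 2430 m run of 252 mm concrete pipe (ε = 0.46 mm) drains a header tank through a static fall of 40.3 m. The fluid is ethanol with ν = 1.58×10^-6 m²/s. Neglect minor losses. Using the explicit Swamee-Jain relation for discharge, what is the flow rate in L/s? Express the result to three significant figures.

Swamee-Jain (Type II): Q = -0.965·√(gD⁵h_f/L)·ln[ε/(3.7D) + √(3.17ν²L/(gD³h_f))]
√(gD⁵h_f/L) = √(9.81·0.252⁵·40.3/2430) = 0.01286
ε/(3.7D) = 4.93×10^-4; √(3.17ν²L/(gD³h_f)) = 5.51×10^-5
Q = -0.965·0.01286·ln(5.485×10^-4) = 0.09317 m³/s
Check: V = 1.87 m/s, Re = 2.98×10^5, f = 0.02366, h_f = 40.6 m ≈ 40.3 m ✓

Q ≈ 93.2 L/s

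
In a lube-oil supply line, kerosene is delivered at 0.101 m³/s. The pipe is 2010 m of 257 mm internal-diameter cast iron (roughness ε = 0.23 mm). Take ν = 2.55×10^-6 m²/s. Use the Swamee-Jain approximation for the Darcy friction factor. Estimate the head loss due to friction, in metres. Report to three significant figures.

V = 4Q/(πD²) = 4·0.101/(π·0.257²) = 1.947 m/s
Re = VD/ν = 1.947·0.257/2.55×10^-6 = 1.96×10^5 → turbulent
ε/D = 0.23/257 = 8.95×10^-4
Swamee-Jain: f = 0.02079
h_f = f(L/D)V²/(2g) = 0.02079·(2010/0.257)·1.947²/(2·9.81) = 31.42 m

h_f ≈ 31.4 m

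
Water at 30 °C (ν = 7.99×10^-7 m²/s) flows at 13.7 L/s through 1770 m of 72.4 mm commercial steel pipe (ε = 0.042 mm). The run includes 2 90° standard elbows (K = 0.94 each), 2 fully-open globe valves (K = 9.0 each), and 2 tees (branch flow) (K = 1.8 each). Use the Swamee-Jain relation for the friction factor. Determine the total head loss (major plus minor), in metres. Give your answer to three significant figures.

V = 4Q/(πD²) = 3.328 m/s; V²/2g = 0.5644 m
Re = 3.02×10^5, ε/D = 5.80×10^-4 → f = 0.01877 (Swamee-Jain)
Major: h_f = f(L/D)·V²/2g = 0.01877·24448·0.5644 = 259.0 m
Minor: ΣK = 23.5; h_m = ΣK·V²/2g = 13.25 m
Total H_L = 259.0 + 13.25 = 272.2 m

H_L ≈ 272 m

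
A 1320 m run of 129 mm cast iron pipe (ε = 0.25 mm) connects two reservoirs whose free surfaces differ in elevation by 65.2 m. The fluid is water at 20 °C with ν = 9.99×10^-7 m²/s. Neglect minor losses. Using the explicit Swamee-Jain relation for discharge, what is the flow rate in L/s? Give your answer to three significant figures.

Q ≈ 29.9 L/s

Swamee-Jain (Type II): Q = -0.965·√(gD⁵h_f/L)·ln[ε/(3.7D) + √(3.17ν²L/(gD³h_f))]
√(gD⁵h_f/L) = √(9.81·0.129⁵·65.2/1320) = 0.004161
ε/(3.7D) = 5.24×10^-4; √(3.17ν²L/(gD³h_f)) = 5.51×10^-5
Q = -0.965·0.004161·ln(5.789×10^-4) = 0.02993 m³/s
Check: V = 2.29 m/s, Re = 2.96×10^5, f = 0.02400, h_f = 65.6 m ≈ 65.2 m ✓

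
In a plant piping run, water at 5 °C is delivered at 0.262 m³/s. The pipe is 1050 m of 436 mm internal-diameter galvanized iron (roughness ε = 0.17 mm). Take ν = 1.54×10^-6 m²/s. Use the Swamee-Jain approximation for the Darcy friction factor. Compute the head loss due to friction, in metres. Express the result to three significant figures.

V = 4Q/(πD²) = 4·0.262/(π·0.436²) = 1.755 m/s
Re = VD/ν = 1.755·0.436/1.54×10^-6 = 4.97×10^5 → turbulent
ε/D = 0.17/436 = 3.90×10^-4
Swamee-Jain: f = 0.01705
h_f = f(L/D)V²/(2g) = 0.01705·(1050/0.436)·1.755²/(2·9.81) = 6.446 m

h_f ≈ 6.45 m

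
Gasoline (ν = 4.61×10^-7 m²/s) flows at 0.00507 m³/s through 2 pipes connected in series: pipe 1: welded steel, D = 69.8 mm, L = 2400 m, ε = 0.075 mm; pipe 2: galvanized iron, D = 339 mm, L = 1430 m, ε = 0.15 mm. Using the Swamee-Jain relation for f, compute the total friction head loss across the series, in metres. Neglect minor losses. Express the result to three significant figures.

Pipe 1: V = 1.325 m/s, Re = 2.01×10^5, ε/D = 0.00107, f = 0.02148, h_1 = f(L/D)V²/2g = 66.07 m
Pipe 2: V = 0.05617 m/s, Re = 4.13×10^4, ε/D = 4.42×10^-4, f = 0.02320, h_2 = f(L/D)V²/2g = 0.01574 m
Series → Q common, losses add: H = Σh = 66.09 m

H ≈ 66.1 m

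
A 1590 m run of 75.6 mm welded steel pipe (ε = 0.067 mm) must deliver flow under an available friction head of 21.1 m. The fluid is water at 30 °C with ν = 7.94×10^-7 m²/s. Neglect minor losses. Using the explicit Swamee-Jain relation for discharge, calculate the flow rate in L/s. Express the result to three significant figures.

Q ≈ 4.24 L/s

Swamee-Jain (Type II): Q = -0.965·√(gD⁵h_f/L)·ln[ε/(3.7D) + √(3.17ν²L/(gD³h_f))]
√(gD⁵h_f/L) = √(9.81·0.0756⁵·21.1/1590) = 5.670×10^-4
ε/(3.7D) = 2.40×10^-4; √(3.17ν²L/(gD³h_f)) = 1.88×10^-4
Q = -0.965·5.670×10^-4·ln(4.280×10^-4) = 0.004244 m³/s
Check: V = 0.945 m/s, Re = 9.00×10^4, f = 0.02218, h_f = 21.2 m ≈ 21.1 m ✓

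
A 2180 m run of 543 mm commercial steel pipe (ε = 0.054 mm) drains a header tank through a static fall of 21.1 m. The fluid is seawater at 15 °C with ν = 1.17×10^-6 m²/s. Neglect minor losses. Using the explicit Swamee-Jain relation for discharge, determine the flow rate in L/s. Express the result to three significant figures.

Swamee-Jain (Type II): Q = -0.965·√(gD⁵h_f/L)·ln[ε/(3.7D) + √(3.17ν²L/(gD³h_f))]
√(gD⁵h_f/L) = √(9.81·0.543⁵·21.1/2180) = 0.06695
ε/(3.7D) = 2.69×10^-5; √(3.17ν²L/(gD³h_f)) = 1.69×10^-5
Q = -0.965·0.06695·ln(4.377×10^-5) = 0.6484 m³/s
Check: V = 2.80 m/s, Re = 1.30×10^6, f = 0.01323, h_f = 21.2 m ≈ 21.1 m ✓

Q ≈ 648 L/s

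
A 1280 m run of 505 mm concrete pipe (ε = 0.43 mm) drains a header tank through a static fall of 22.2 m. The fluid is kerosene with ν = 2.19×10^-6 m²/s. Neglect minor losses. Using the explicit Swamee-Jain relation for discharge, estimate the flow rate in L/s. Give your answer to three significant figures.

Q ≈ 596 L/s

Swamee-Jain (Type II): Q = -0.965·√(gD⁵h_f/L)·ln[ε/(3.7D) + √(3.17ν²L/(gD³h_f))]
√(gD⁵h_f/L) = √(9.81·0.505⁵·22.2/1280) = 0.07475
ε/(3.7D) = 2.30×10^-4; √(3.17ν²L/(gD³h_f)) = 2.63×10^-5
Q = -0.965·0.07475·ln(2.565×10^-4) = 0.5965 m³/s
Check: V = 2.98 m/s, Re = 6.87×10^5, f = 0.01949, h_f = 22.3 m ≈ 22.2 m ✓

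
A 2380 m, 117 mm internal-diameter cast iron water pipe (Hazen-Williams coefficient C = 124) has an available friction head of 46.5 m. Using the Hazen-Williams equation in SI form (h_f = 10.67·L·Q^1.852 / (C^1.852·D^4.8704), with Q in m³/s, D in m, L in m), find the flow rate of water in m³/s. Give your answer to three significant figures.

Q ≈ 0.0146 m³/s

Rearranging: Q = [h_f·C^1.852·D^4.8704 / (10.67·L)]^(1/1.852)
Q = [46.5·124^1.852·0.117^4.8704 / (10.67·2380)]^0.540 = 0.01462 m³/s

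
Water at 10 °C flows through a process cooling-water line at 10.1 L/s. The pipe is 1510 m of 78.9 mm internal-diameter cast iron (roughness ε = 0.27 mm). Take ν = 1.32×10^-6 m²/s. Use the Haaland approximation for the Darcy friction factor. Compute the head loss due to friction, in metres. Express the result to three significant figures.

h_f ≈ 117 m

V = 4Q/(πD²) = 4·0.0101/(π·0.0789²) = 2.066 m/s
Re = VD/ν = 2.066·0.0789/1.32×10^-6 = 1.23×10^5 → turbulent
ε/D = 0.27/78.9 = 0.00342
Haaland: f = 0.02810
h_f = f(L/D)V²/(2g) = 0.02810·(1510/0.0789)·2.066²/(2·9.81) = 116.9 m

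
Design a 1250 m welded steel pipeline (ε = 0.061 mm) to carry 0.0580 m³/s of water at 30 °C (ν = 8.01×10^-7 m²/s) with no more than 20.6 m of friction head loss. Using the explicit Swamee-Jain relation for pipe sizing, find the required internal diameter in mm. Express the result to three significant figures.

Swamee-Jain (Type III): D = 0.66·[ε^1.25·(LQ²/(gh_f))^4.75 + ν·Q^9.4·(L/(gh_f))^5.2]^0.04
LQ²/(gh_f) = 0.02081; L/(gh_f) = 6.185
Term 1 = ε^1.25·(…)^4.75 = 5.54×10^-14; Term 2 = ν·Q^9.4·(…)^5.2 = 2.48×10^-14
D = 0.66·(5.54×10^-14 + 2.48×10^-14)^0.04 = 0.1976 m = 198 mm
Check: V = 1.89 m/s, Re = 4.67×10^5, f = 0.01652, h_f = 19.1 m ≈ 20.6 m ✓

D ≈ 198 mm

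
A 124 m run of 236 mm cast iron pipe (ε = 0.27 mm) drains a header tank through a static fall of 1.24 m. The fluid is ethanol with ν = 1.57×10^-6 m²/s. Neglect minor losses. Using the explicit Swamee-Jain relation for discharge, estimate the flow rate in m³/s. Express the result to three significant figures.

Q ≈ 0.0643 m³/s

Swamee-Jain (Type II): Q = -0.965·√(gD⁵h_f/L)·ln[ε/(3.7D) + √(3.17ν²L/(gD³h_f))]
√(gD⁵h_f/L) = √(9.81·0.236⁵·1.24/124) = 0.008475
ε/(3.7D) = 3.09×10^-4; √(3.17ν²L/(gD³h_f)) = 7.78×10^-5
Q = -0.965·0.008475·ln(3.871×10^-4) = 0.06425 m³/s
Check: V = 1.47 m/s, Re = 2.21×10^5, f = 0.02163, h_f = 1.25 m ≈ 1.24 m ✓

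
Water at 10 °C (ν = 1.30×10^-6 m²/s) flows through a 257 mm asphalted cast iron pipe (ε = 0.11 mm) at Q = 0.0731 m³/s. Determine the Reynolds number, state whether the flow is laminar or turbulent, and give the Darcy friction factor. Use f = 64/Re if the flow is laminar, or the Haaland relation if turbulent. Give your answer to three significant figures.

V = 4Q/(πD²) = 1.409 m/s
Re = VD/ν = 1.409·0.257/1.30×10^-6 = 2.79×10^5
Re > 4000 → turbulent; ε/D = 4.28×10^-4
Haaland: f = 0.01774

Re ≈ 2.79×10^5; turbulent; f ≈ 0.0177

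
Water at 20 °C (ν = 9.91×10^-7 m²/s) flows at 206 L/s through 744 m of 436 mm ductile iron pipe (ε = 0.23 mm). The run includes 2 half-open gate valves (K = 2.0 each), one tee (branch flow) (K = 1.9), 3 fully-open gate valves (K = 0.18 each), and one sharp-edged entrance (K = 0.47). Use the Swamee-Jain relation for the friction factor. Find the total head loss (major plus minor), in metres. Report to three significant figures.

H_L ≈ 3.62 m

V = 4Q/(πD²) = 1.380 m/s; V²/2g = 0.09703 m
Re = 6.07×10^5, ε/D = 5.28×10^-4 → f = 0.01779 (Swamee-Jain)
Major: h_f = f(L/D)·V²/2g = 0.01779·1706·0.09703 = 2.946 m
Minor: ΣK = 6.91; h_m = ΣK·V²/2g = 0.6705 m
Total H_L = 2.946 + 0.6705 = 3.616 m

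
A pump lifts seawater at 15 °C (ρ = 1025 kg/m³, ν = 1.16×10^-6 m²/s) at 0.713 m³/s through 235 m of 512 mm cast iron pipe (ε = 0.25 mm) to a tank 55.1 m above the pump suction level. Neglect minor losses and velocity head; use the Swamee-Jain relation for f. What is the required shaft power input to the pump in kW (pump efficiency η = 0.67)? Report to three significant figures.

V = 4Q/(πD²) = 3.463 m/s; Re = 1.53×10^6; ε/D = 4.88×10^-4; f = 0.01703
h_f = f(L/D)V²/2g = 4.779 m
Total head H = z + h_f = 55.1 + 4.779 = 59.88 m
P_hyd = ρgQH = 1025·9.81·0.713·59.88 = 429.3 kW
P_shaft = P_hyd/η = 429.3/0.67 = 640.7 kW

P_shaft ≈ 641 kW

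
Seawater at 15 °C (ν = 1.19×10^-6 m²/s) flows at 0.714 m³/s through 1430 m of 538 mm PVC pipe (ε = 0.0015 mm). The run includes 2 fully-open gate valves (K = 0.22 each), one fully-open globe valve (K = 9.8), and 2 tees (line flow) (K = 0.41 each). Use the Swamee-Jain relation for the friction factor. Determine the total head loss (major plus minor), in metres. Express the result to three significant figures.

V = 4Q/(πD²) = 3.141 m/s; V²/2g = 0.5028 m
Re = 1.42×10^6, ε/D = 2.79×10^-6 → f = 0.01104 (Swamee-Jain)
Major: h_f = f(L/D)·V²/2g = 0.01104·2658·0.5028 = 14.75 m
Minor: ΣK = 11.1; h_m = ΣK·V²/2g = 5.561 m
Total H_L = 14.75 + 5.561 = 20.31 m

H_L ≈ 20.3 m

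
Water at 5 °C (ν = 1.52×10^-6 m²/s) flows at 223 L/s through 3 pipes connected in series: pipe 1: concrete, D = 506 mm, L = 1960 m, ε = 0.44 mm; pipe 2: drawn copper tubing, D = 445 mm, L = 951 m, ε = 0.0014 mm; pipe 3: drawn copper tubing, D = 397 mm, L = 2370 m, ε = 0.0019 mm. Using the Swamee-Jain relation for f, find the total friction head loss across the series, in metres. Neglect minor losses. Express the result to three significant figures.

Pipe 1: V = 1.109 m/s, Re = 3.69×10^5, ε/D = 8.70×10^-4, f = 0.01999, h_1 = f(L/D)V²/2g = 4.854 m
Pipe 2: V = 1.434 m/s, Re = 4.20×10^5, ε/D = 3.15×10^-6, f = 0.01356, h_2 = f(L/D)V²/2g = 3.036 m
Pipe 3: V = 1.801 m/s, Re = 4.71×10^5, ε/D = 4.79×10^-6, f = 0.01331, h_3 = f(L/D)V²/2g = 13.14 m
Series → Q common, losses add: H = Σh = 21.03 m

H ≈ 21.0 m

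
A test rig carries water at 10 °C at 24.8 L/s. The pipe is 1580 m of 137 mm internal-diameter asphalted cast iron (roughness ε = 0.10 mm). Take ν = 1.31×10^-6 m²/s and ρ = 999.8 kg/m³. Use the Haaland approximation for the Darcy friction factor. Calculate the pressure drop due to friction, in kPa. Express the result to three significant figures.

V = 4Q/(πD²) = 4·0.0248/(π·0.137²) = 1.682 m/s
Re = VD/ν = 1.682·0.137/1.31×10^-6 = 1.76×10^5 → turbulent
ε/D = 0.10/137 = 7.30×10^-4
Haaland: f = 0.01994
h_f = f(L/D)V²/(2g) = 0.01994·(1580/0.137)·1.682²/(2·9.81) = 33.18 m
Δp = ρg·h_f = 999.8·9.81·33.18 = 325.4 kPa

Δp ≈ 325 kPa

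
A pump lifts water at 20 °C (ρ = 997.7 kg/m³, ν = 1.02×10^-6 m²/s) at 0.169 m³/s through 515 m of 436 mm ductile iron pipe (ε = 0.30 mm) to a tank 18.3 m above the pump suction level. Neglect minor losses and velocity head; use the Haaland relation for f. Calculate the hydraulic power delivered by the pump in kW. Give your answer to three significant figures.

P_hyd ≈ 32.7 kW

V = 4Q/(πD²) = 1.132 m/s; Re = 4.84×10^5; ε/D = 6.88×10^-4; f = 0.01870
h_f = f(L/D)V²/2g = 1.442 m
Total head H = z + h_f = 18.3 + 1.442 = 19.74 m
P_hyd = ρgQH = 997.7·9.81·0.169·19.74 = 32.66 kW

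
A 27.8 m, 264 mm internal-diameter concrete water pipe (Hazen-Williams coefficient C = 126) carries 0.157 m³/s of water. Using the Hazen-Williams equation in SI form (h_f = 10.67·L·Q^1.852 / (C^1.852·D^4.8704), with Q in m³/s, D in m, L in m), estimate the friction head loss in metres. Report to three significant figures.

h_f = 10.67·27.8·0.157^1.852 / (126^1.852·0.264^4.8704) = 0.8131 m

h_f ≈ 0.813 m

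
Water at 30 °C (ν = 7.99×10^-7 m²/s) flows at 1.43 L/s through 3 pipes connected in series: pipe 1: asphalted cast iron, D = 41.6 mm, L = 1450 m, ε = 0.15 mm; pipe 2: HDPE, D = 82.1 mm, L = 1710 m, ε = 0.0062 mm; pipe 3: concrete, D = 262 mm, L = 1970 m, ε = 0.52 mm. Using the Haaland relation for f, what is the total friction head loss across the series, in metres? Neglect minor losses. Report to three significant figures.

Pipe 1: V = 1.052 m/s, Re = 5.48×10^4, ε/D = 0.00361, f = 0.02947, h_1 = f(L/D)V²/2g = 57.95 m
Pipe 2: V = 0.2701 m/s, Re = 2.78×10^4, ε/D = 7.55×10^-5, f = 0.02390, h_2 = f(L/D)V²/2g = 1.851 m
Pipe 3: V = 0.02652 m/s, Re = 8700, ε/D = 0.00198, f = 0.03457, h_3 = f(L/D)V²/2g = 0.009320 m
Series → Q common, losses add: H = Σh = 59.81 m

H ≈ 59.8 m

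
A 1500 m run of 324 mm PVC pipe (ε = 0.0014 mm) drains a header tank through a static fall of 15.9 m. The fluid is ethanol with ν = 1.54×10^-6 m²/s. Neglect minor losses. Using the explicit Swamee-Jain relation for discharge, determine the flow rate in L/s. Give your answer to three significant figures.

Q ≈ 185 L/s

Swamee-Jain (Type II): Q = -0.965·√(gD⁵h_f/L)·ln[ε/(3.7D) + √(3.17ν²L/(gD³h_f))]
√(gD⁵h_f/L) = √(9.81·0.324⁵·15.9/1500) = 0.01927
ε/(3.7D) = 1.17×10^-6; √(3.17ν²L/(gD³h_f)) = 4.61×10^-5
Q = -0.965·0.01927·ln(4.727×10^-5) = 0.1852 m³/s
Check: V = 2.25 m/s, Re = 4.73×10^5, f = 0.01329, h_f = 15.8 m ≈ 15.9 m ✓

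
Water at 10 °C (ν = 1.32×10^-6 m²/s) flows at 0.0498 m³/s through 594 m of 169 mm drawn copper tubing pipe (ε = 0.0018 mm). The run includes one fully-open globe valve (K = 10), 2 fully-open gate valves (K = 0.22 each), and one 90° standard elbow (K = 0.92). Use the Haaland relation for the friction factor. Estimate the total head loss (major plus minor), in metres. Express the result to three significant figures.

V = 4Q/(πD²) = 2.220 m/s; V²/2g = 0.2512 m
Re = 2.84×10^5, ε/D = 1.07×10^-5 → f = 0.01457 (Haaland)
Major: h_f = f(L/D)·V²/2g = 0.01457·3515·0.2512 = 12.87 m
Minor: ΣK = 11.4; h_m = ΣK·V²/2g = 2.854 m
Total H_L = 12.87 + 2.854 = 15.72 m

H_L ≈ 15.7 m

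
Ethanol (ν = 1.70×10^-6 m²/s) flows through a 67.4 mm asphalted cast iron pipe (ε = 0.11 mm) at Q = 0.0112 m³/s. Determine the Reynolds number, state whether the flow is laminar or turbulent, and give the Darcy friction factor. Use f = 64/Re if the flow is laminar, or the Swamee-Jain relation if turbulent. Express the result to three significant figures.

Re ≈ 1.24×10^5; turbulent; f ≈ 0.0240

V = 4Q/(πD²) = 3.139 m/s
Re = VD/ν = 3.139·0.0674/1.70×10^-6 = 1.24×10^5
Re > 4000 → turbulent; ε/D = 0.00163
Swamee-Jain: f = 0.02398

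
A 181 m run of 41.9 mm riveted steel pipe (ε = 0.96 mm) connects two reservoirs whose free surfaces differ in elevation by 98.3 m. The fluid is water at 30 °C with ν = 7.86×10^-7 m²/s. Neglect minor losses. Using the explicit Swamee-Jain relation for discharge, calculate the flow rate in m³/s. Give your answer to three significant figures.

Q ≈ 0.00406 m³/s

Swamee-Jain (Type II): Q = -0.965·√(gD⁵h_f/L)·ln[ε/(3.7D) + √(3.17ν²L/(gD³h_f))]
√(gD⁵h_f/L) = √(9.81·0.0419⁵·98.3/181) = 8.295×10^-4
ε/(3.7D) = 0.00619; √(3.17ν²L/(gD³h_f)) = 7.07×10^-5
Q = -0.965·8.295×10^-4·ln(0.006263) = 0.004061 m³/s
Check: V = 2.95 m/s, Re = 1.57×10^5, f = 0.05166, h_f = 98.7 m ≈ 98.3 m ✓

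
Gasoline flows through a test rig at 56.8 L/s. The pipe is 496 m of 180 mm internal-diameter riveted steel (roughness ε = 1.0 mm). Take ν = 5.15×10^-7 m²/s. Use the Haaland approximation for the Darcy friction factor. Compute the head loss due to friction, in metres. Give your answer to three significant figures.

V = 4Q/(πD²) = 4·0.0568/(π·0.180²) = 2.232 m/s
Re = VD/ν = 2.232·0.180/5.15×10^-7 = 7.80×10^5 → turbulent
ε/D = 1.0/180 = 0.00556
Haaland: f = 0.03153
h_f = f(L/D)V²/(2g) = 0.03153·(496/0.180)·2.232²/(2·9.81) = 22.06 m

h_f ≈ 22.1 m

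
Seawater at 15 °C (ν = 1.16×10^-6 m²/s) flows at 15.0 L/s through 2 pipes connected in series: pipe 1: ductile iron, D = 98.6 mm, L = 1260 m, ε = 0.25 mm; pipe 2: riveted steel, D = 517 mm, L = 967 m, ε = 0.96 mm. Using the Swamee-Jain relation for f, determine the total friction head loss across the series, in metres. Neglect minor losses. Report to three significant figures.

H ≈ 65.5 m

Pipe 1: V = 1.964 m/s, Re = 1.67×10^5, ε/D = 0.00254, f = 0.02606, h_1 = f(L/D)V²/2g = 65.51 m
Pipe 2: V = 0.07145 m/s, Re = 3.18×10^4, ε/D = 0.00186, f = 0.02786, h_2 = f(L/D)V²/2g = 0.01356 m
Series → Q common, losses add: H = Σh = 65.53 m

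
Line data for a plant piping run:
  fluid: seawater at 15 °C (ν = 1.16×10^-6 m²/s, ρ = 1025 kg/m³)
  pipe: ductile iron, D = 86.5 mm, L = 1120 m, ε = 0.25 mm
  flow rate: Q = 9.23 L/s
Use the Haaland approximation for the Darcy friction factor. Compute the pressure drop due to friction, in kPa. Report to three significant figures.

V = 4Q/(πD²) = 4·0.00923/(π·0.0865²) = 1.571 m/s
Re = VD/ν = 1.571·0.0865/1.16×10^-6 = 1.17×10^5 → turbulent
ε/D = 0.25/86.5 = 0.00289
Haaland: f = 0.02698
h_f = f(L/D)V²/(2g) = 0.02698·(1120/0.0865)·1.571²/(2·9.81) = 43.92 m
Δp = ρg·h_f = 1025·9.81·43.92 = 441.6 kPa

Δp ≈ 442 kPa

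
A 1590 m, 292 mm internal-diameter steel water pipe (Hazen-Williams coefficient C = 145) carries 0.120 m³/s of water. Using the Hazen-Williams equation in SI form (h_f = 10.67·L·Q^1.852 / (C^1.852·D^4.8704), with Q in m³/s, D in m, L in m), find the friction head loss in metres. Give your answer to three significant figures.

h_f = 10.67·1590·0.120^1.852 / (145^1.852·0.292^4.8704) = 13.34 m

h_f ≈ 13.3 m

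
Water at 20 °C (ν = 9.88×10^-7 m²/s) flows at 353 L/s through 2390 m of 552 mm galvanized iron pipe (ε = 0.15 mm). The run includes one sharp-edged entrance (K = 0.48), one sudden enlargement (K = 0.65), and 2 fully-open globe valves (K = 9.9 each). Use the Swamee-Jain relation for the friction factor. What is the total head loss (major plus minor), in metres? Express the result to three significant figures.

H_L ≈ 9.83 m

V = 4Q/(πD²) = 1.475 m/s; V²/2g = 0.1109 m
Re = 8.24×10^5, ε/D = 2.72×10^-4 → f = 0.01565 (Swamee-Jain)
Major: h_f = f(L/D)·V²/2g = 0.01565·4330·0.1109 = 7.513 m
Minor: ΣK = 20.9; h_m = ΣK·V²/2g = 2.321 m
Total H_L = 7.513 + 2.321 = 9.834 m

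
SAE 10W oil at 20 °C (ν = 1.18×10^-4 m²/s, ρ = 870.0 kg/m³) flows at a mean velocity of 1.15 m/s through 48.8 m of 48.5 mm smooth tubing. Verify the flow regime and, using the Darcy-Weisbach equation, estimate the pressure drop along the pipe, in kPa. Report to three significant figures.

Δp ≈ 78.4 kPa

Re = VD/ν = 1.15·0.04850/1.18×10^-4 = 473 → laminar (Re < 2300)
f = 64/Re = 0.1354
h_f = f(L/D)V²/(2g) = 0.1354·(48.8/0.04850)·1.15²/(2·9.81) = 9.183 m
Δp = ρg·h_f = 870.0·9.81·9.183 = 78.38 kPa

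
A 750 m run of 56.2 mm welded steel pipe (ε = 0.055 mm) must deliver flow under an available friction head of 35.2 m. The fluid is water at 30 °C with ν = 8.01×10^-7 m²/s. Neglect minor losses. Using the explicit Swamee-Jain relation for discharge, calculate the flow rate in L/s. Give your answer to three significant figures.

Swamee-Jain (Type II): Q = -0.965·√(gD⁵h_f/L)·ln[ε/(3.7D) + √(3.17ν²L/(gD³h_f))]
√(gD⁵h_f/L) = √(9.81·0.0562⁵·35.2/750) = 5.081×10^-4
ε/(3.7D) = 2.64×10^-4; √(3.17ν²L/(gD³h_f)) = 1.58×10^-4
Q = -0.965·5.081×10^-4·ln(4.223×10^-4) = 0.003809 m³/s
Check: V = 1.54 m/s, Re = 1.08×10^5, f = 0.02211, h_f = 35.5 m ≈ 35.2 m ✓

Q ≈ 3.81 L/s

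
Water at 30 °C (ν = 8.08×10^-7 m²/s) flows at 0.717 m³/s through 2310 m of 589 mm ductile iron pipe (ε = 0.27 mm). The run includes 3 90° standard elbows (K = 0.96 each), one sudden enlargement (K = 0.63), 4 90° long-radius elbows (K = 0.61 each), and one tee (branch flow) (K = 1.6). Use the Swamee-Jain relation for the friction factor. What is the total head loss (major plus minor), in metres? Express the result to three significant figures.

V = 4Q/(πD²) = 2.631 m/s; V²/2g = 0.3529 m
Re = 1.92×10^6, ε/D = 4.58×10^-4 → f = 0.01674 (Swamee-Jain)
Major: h_f = f(L/D)·V²/2g = 0.01674·3922·0.3529 = 23.17 m
Minor: ΣK = 7.55; h_m = ΣK·V²/2g = 2.665 m
Total H_L = 23.17 + 2.665 = 25.84 m

H_L ≈ 25.8 m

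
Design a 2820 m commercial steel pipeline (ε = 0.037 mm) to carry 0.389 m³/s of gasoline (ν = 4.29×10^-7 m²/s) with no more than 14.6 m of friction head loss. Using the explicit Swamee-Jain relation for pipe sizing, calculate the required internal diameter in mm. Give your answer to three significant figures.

D ≈ 497 mm

Swamee-Jain (Type III): D = 0.66·[ε^1.25·(LQ²/(gh_f))^4.75 + ν·Q^9.4·(L/(gh_f))^5.2]^0.04
LQ²/(gh_f) = 2.979; L/(gh_f) = 19.69
Term 1 = ε^1.25·(…)^4.75 = 5.16×10^-4; Term 2 = ν·Q^9.4·(…)^5.2 = 3.22×10^-4
D = 0.66·(5.16×10^-4 + 3.22×10^-4)^0.04 = 0.4971 m = 497 mm
Check: V = 2.00 m/s, Re = 2.32×10^6, f = 0.01228, h_f = 14.3 m ≈ 14.6 m ✓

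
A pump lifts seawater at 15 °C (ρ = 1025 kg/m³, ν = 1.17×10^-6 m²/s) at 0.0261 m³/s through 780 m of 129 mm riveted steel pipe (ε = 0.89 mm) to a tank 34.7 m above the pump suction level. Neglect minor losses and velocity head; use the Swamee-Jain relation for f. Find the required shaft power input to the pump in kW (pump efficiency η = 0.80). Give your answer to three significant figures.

V = 4Q/(πD²) = 1.997 m/s; Re = 2.20×10^5; ε/D = 0.00690; f = 0.03406
h_f = f(L/D)V²/2g = 41.86 m
Total head H = z + h_f = 34.7 + 41.86 = 76.56 m
P_hyd = ρgQH = 1025·9.81·0.0261·76.56 = 20.09 kW
P_shaft = P_hyd/η = 20.09/0.80 = 25.12 kW

P_shaft ≈ 25.1 kW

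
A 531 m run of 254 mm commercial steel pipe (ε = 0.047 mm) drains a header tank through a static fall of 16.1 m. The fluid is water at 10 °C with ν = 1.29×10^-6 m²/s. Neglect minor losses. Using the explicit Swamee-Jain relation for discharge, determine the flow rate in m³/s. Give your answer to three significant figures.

Swamee-Jain (Type II): Q = -0.965·√(gD⁵h_f/L)·ln[ε/(3.7D) + √(3.17ν²L/(gD³h_f))]
√(gD⁵h_f/L) = √(9.81·0.254⁵·16.1/531) = 0.01773
ε/(3.7D) = 5.00×10^-5; √(3.17ν²L/(gD³h_f)) = 3.29×10^-5
Q = -0.965·0.01773·ln(8.291×10^-5) = 0.1608 m³/s
Check: V = 3.17 m/s, Re = 6.25×10^5, f = 0.01508, h_f = 16.2 m ≈ 16.1 m ✓

Q ≈ 0.161 m³/s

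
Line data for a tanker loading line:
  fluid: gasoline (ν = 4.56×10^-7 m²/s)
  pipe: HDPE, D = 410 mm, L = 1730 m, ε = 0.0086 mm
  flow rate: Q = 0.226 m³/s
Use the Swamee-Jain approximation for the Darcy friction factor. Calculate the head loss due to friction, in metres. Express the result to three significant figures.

V = 4Q/(πD²) = 4·0.226/(π·0.410²) = 1.712 m/s
Re = VD/ν = 1.712·0.410/4.56×10^-7 = 1.54×10^6 → turbulent
ε/D = 0.0086/410 = 2.10×10^-5
Swamee-Jain: f = 0.01144
h_f = f(L/D)V²/(2g) = 0.01144·(1730/0.410)·1.712²/(2·9.81) = 7.211 m

h_f ≈ 7.21 m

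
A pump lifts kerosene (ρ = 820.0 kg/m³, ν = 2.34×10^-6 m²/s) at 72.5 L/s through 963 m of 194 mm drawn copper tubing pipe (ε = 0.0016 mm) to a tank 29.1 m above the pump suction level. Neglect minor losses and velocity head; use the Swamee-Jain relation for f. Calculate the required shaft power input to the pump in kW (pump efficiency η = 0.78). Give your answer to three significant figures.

P_shaft ≈ 39.5 kW

V = 4Q/(πD²) = 2.453 m/s; Re = 2.03×10^5; ε/D = 8.25×10^-6; f = 0.01556
h_f = f(L/D)V²/2g = 23.68 m
Total head H = z + h_f = 29.1 + 23.68 = 52.78 m
P_hyd = ρgQH = 820.0·9.81·0.0725·52.78 = 30.78 kW
P_shaft = P_hyd/η = 30.78/0.78 = 39.46 kW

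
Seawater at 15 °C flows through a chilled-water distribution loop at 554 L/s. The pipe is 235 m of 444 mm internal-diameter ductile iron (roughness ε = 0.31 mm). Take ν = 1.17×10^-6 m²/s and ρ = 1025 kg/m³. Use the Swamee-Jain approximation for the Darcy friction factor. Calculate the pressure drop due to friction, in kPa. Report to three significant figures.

V = 4Q/(πD²) = 4·0.554/(π·0.444²) = 3.578 m/s
Re = VD/ν = 3.578·0.444/1.17×10^-6 = 1.36×10^6 → turbulent
ε/D = 0.31/444 = 6.98×10^-4
Swamee-Jain: f = 0.01840
h_f = f(L/D)V²/(2g) = 0.01840·(235/0.444)·3.578²/(2·9.81) = 6.355 m
Δp = ρg·h_f = 1025·9.81·6.355 = 63.90 kPa

Δp ≈ 63.9 kPa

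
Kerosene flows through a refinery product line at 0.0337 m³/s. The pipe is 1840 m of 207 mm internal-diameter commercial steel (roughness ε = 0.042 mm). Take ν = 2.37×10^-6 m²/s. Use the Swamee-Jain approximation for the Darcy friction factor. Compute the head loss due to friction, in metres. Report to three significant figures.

h_f ≈ 8.83 m

V = 4Q/(πD²) = 4·0.0337/(π·0.207²) = 1.001 m/s
Re = VD/ν = 1.001·0.207/2.37×10^-6 = 8.75×10^4 → turbulent
ε/D = 0.042/207 = 2.03×10^-4
Swamee-Jain: f = 0.01944
h_f = f(L/D)V²/(2g) = 0.01944·(1840/0.207)·1.001²/(2·9.81) = 8.834 m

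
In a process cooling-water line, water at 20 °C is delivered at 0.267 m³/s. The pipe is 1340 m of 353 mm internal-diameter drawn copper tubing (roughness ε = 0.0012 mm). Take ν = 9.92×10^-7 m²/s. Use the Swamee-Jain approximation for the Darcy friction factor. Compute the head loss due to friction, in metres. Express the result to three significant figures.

h_f ≈ 16.9 m

V = 4Q/(πD²) = 4·0.267/(π·0.353²) = 2.728 m/s
Re = VD/ν = 2.728·0.353/9.92×10^-7 = 9.71×10^5 → turbulent
ε/D = 0.0012/353 = 3.40×10^-6
Swamee-Jain: f = 0.01175
h_f = f(L/D)V²/(2g) = 0.01175·(1340/0.353)·2.728²/(2·9.81) = 16.92 m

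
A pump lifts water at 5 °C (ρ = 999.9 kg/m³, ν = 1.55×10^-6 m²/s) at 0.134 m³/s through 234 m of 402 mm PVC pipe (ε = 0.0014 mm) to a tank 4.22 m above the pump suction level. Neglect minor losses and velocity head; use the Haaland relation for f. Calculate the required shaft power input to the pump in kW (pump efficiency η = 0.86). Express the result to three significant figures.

V = 4Q/(πD²) = 1.056 m/s; Re = 2.74×10^5; ε/D = 3.48×10^-6; f = 0.01462
h_f = f(L/D)V²/2g = 0.4834 m
Total head H = z + h_f = 4.22 + 0.4834 = 4.703 m
P_hyd = ρgQH = 999.9·9.81·0.134·4.703 = 6.182 kW
P_shaft = P_hyd/η = 6.182/0.86 = 7.189 kW

P_shaft ≈ 7.19 kW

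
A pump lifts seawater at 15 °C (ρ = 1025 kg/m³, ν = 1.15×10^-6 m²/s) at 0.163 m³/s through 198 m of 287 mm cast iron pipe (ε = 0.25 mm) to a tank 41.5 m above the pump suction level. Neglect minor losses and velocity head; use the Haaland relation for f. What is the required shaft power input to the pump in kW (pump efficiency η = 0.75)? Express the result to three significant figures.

P_shaft ≈ 100 kW

V = 4Q/(πD²) = 2.520 m/s; Re = 6.29×10^5; ε/D = 8.71×10^-4; f = 0.01949
h_f = f(L/D)V²/2g = 4.351 m
Total head H = z + h_f = 41.5 + 4.351 = 45.85 m
P_hyd = ρgQH = 1025·9.81·0.163·45.85 = 75.15 kW
P_shaft = P_hyd/η = 75.15/0.75 = 100.2 kW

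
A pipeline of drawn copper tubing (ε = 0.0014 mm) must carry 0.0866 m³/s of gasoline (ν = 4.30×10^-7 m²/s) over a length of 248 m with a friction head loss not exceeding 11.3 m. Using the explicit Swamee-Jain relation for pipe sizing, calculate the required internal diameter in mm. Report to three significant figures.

Swamee-Jain (Type III): D = 0.66·[ε^1.25·(LQ²/(gh_f))^4.75 + ν·Q^9.4·(L/(gh_f))^5.2]^0.04
LQ²/(gh_f) = 0.01678; L/(gh_f) = 2.237
Term 1 = ε^1.25·(…)^4.75 = 1.78×10^-16; Term 2 = ν·Q^9.4·(…)^5.2 = 2.91×10^-15
D = 0.66·(1.78×10^-16 + 2.91×10^-15)^0.04 = 0.1734 m = 173 mm
Check: V = 3.67 m/s, Re = 1.48×10^6, f = 0.01113, h_f = 10.9 m ≈ 11.3 m ✓

D ≈ 173 mm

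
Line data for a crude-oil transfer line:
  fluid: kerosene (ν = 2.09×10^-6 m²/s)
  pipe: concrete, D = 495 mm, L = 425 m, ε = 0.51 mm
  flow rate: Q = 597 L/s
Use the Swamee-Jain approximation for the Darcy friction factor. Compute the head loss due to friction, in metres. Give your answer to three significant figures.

V = 4Q/(πD²) = 4·0.597/(π·0.495²) = 3.102 m/s
Re = VD/ν = 3.102·0.495/2.09×10^-6 = 7.35×10^5 → turbulent
ε/D = 0.51/495 = 0.00103
Swamee-Jain: f = 0.02029
h_f = f(L/D)V²/(2g) = 0.02029·(425/0.495)·3.102²/(2·9.81) = 8.543 m

h_f ≈ 8.54 m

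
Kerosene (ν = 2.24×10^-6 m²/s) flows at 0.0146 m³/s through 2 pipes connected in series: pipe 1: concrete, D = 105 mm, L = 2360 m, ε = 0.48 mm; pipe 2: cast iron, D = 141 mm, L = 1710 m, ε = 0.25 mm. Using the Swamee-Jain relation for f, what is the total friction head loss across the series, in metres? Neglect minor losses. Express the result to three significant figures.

Pipe 1: V = 1.686 m/s, Re = 7.90×10^4, ε/D = 0.00457, f = 0.03109, h_1 = f(L/D)V²/2g = 101.3 m
Pipe 2: V = 0.9350 m/s, Re = 5.89×10^4, ε/D = 0.00177, f = 0.02581, h_2 = f(L/D)V²/2g = 13.95 m
Series → Q common, losses add: H = Σh = 115.2 m

H ≈ 115 m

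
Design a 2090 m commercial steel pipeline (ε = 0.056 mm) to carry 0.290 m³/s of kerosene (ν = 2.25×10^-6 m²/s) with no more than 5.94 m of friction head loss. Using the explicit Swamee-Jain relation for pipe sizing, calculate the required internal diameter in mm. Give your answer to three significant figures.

Swamee-Jain (Type III): D = 0.66·[ε^1.25·(LQ²/(gh_f))^4.75 + ν·Q^9.4·(L/(gh_f))^5.2]^0.04
LQ²/(gh_f) = 3.016; L/(gh_f) = 35.87
Term 1 = ε^1.25·(…)^4.75 = 9.18×10^-4; Term 2 = ν·Q^9.4·(…)^5.2 = 0.00242
D = 0.66·(9.18×10^-4 + 0.00242)^0.04 = 0.5254 m = 525 mm
Check: V = 1.34 m/s, Re = 3.12×10^5, f = 0.01541, h_f = 5.59 m ≈ 5.94 m ✓

D ≈ 525 mm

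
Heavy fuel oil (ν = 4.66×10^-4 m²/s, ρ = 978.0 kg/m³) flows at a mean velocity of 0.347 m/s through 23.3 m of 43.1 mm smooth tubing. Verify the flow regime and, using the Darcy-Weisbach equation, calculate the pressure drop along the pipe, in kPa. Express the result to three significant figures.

Δp ≈ 63.5 kPa

Re = VD/ν = 0.347·0.04310/4.66×10^-4 = 32.1 → laminar (Re < 2300)
f = 64/Re = 1.994
h_f = f(L/D)V²/(2g) = 1.994·(23.3/0.04310)·0.347²/(2·9.81) = 6.616 m
Δp = ρg·h_f = 978.0·9.81·6.616 = 63.48 kPa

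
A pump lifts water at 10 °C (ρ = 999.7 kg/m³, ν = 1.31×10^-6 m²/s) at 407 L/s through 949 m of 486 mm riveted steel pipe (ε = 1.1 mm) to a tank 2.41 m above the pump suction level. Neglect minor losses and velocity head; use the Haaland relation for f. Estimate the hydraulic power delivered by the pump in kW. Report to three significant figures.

P_hyd ≈ 56.4 kW

V = 4Q/(πD²) = 2.194 m/s; Re = 8.14×10^5; ε/D = 0.00226; f = 0.02444
h_f = f(L/D)V²/2g = 11.71 m
Total head H = z + h_f = 2.41 + 11.71 = 14.12 m
P_hyd = ρgQH = 999.7·9.81·0.407·14.12 = 56.36 kW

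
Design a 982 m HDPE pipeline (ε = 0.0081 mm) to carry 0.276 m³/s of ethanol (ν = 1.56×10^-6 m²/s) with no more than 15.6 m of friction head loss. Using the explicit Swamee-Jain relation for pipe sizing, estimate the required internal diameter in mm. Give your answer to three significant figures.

D ≈ 352 mm

Swamee-Jain (Type III): D = 0.66·[ε^1.25·(LQ²/(gh_f))^4.75 + ν·Q^9.4·(L/(gh_f))^5.2]^0.04
LQ²/(gh_f) = 0.4888; L/(gh_f) = 6.417
Term 1 = ε^1.25·(…)^4.75 = 1.44×10^-8; Term 2 = ν·Q^9.4·(…)^5.2 = 1.37×10^-7
D = 0.66·(1.44×10^-8 + 1.37×10^-7)^0.04 = 0.3521 m = 352 mm
Check: V = 2.83 m/s, Re = 6.40×10^5, f = 0.01295, h_f = 14.8 m ≈ 15.6 m ✓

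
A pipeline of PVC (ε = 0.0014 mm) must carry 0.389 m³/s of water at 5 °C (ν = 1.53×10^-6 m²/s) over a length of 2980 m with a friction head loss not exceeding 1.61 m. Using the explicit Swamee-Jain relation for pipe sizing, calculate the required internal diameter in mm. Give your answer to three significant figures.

D ≈ 806 mm

Swamee-Jain (Type III): D = 0.66·[ε^1.25·(LQ²/(gh_f))^4.75 + ν·Q^9.4·(L/(gh_f))^5.2]^0.04
LQ²/(gh_f) = 28.55; L/(gh_f) = 188.7
Term 1 = ε^1.25·(…)^4.75 = 0.395; Term 2 = ν·Q^9.4·(…)^5.2 = 146
D = 0.66·(0.395 + 146)^0.04 = 0.8057 m = 806 mm
Check: V = 0.763 m/s, Re = 4.02×10^5, f = 0.01364, h_f = 1.50 m ≈ 1.61 m ✓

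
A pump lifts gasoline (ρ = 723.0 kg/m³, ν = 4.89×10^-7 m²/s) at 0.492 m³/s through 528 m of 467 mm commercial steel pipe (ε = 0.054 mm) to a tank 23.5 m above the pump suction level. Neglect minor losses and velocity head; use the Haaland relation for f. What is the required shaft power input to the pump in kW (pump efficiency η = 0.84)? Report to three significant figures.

V = 4Q/(πD²) = 2.872 m/s; Re = 2.74×10^6; ε/D = 1.16×10^-4; f = 0.01284
h_f = f(L/D)V²/2g = 6.104 m
Total head H = z + h_f = 23.5 + 6.104 = 29.60 m
P_hyd = ρgQH = 723.0·9.81·0.492·29.60 = 103.3 kW
P_shaft = P_hyd/η = 103.3/0.84 = 123.0 kW

P_shaft ≈ 123 kW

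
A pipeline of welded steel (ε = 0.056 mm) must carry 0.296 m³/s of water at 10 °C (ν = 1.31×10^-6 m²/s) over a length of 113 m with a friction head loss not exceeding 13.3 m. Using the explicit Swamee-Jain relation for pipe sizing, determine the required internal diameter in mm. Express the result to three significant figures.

D ≈ 250 mm

Swamee-Jain (Type III): D = 0.66·[ε^1.25·(LQ²/(gh_f))^4.75 + ν·Q^9.4·(L/(gh_f))^5.2]^0.04
LQ²/(gh_f) = 0.07588; L/(gh_f) = 0.8661
Term 1 = ε^1.25·(…)^4.75 = 2.32×10^-11; Term 2 = ν·Q^9.4·(…)^5.2 = 6.65×10^-12
D = 0.66·(2.32×10^-11 + 6.65×10^-12)^0.04 = 0.2504 m = 250 mm
Check: V = 6.01 m/s, Re = 1.15×10^6, f = 0.01492, h_f = 12.4 m ≈ 13.3 m ✓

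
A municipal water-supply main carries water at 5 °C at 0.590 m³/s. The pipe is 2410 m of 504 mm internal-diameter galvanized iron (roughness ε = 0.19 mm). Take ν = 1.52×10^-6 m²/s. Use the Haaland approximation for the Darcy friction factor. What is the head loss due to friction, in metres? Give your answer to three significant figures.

h_f ≈ 34.7 m

V = 4Q/(πD²) = 4·0.590/(π·0.504²) = 2.957 m/s
Re = VD/ν = 2.957·0.504/1.52×10^-6 = 9.81×10^5 → turbulent
ε/D = 0.19/504 = 3.77×10^-4
Haaland: f = 0.01627
h_f = f(L/D)V²/(2g) = 0.01627·(2410/0.504)·2.957²/(2·9.81) = 34.68 m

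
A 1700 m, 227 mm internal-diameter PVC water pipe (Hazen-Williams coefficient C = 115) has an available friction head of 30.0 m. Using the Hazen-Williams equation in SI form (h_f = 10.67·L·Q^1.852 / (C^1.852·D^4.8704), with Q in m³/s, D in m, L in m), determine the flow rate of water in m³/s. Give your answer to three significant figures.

Rearranging: Q = [h_f·C^1.852·D^4.8704 / (10.67·L)]^(1/1.852)
Q = [30.0·115^1.852·0.227^4.8704 / (10.67·1700)]^0.540 = 0.07333 m³/s

Q ≈ 0.0733 m³/s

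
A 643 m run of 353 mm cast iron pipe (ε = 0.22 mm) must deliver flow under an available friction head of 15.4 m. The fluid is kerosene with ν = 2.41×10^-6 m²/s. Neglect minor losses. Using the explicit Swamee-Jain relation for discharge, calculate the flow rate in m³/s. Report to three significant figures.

Swamee-Jain (Type II): Q = -0.965·√(gD⁵h_f/L)·ln[ε/(3.7D) + √(3.17ν²L/(gD³h_f))]
√(gD⁵h_f/L) = √(9.81·0.353⁵·15.4/643) = 0.03589
ε/(3.7D) = 1.68×10^-4; √(3.17ν²L/(gD³h_f)) = 4.22×10^-5
Q = -0.965·0.03589·ln(2.106×10^-4) = 0.2932 m³/s
Check: V = 3.00 m/s, Re = 4.39×10^5, f = 0.01861, h_f = 15.5 m ≈ 15.4 m ✓

Q ≈ 0.293 m³/s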